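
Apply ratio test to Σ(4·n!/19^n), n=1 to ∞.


aₙ = 4·n!/19^n
a_{n+1}/aₙ = (n+1)!/19^(n+1) × 19^n/n!  (constant 4 cancels)
= (n+1)/19
L = lim(n→∞) (n+1)/19 = ∞
L > 1 → series DIVERGES

Diverges (ratio test: L = ∞ > 1)


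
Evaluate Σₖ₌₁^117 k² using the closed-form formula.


n = 117
n(n+1)(2n+1)/6 = 117×118×235/6
= 3244410/6 = 540735

Σk² = 540735


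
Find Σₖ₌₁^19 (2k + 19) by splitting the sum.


Σ(2k+19) = 2·Σk + 19·n
= 2·190 + 19·19
= 380 + 361 = 741

Σ = 741


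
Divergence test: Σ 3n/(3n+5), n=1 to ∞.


lim(n→∞) 3n/(3n+5) = 3/3 = 1  (divide numerator and denominator by n)
lim aₙ = 1 ≠ 0 → series DIVERGES

Diverges (lim aₙ = 1 ≠ 0)


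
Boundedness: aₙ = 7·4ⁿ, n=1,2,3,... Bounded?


aₙ = 7·4ⁿ → as n→∞, aₙ→∞ (since base 4 > 1)
No finite upper bound exists
The sequence is UNBOUNDED

Unbounded (aₙ → ∞ as n → ∞)


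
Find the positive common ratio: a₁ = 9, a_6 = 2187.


r^(n-1) = aₙ/a₁
r^5 = 2187/9 = 243
r = 243^(1/5)
= 3

r = 3


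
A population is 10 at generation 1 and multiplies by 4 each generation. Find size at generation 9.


aₙ = a₁·r^(n-1)
= 10×4^8
= 10×65536
= 655360

a_9 = 655360


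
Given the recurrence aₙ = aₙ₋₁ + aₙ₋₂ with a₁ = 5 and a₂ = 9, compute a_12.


Computing iteratively: 5, 9, 14, 23, 37, 60, 97, 157, 254, 411, 665, 1076
a_12 = 1076

a_12 = 1076


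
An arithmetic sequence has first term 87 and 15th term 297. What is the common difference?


d = (aₙ - a₁)/(n-1)
= (297 - 87)/(15-1)
= 210/14 = 15

d = 15


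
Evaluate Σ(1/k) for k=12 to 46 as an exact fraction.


Σₖ₌12^46 1/k = 1/12 + 1/13 + 1/14 + ... + 1/46
= 13157374004582056009/9419588158802421600
≈ 1.3968

Sum = 13157374004582056009/9419588158802421600 ≈ 1.3968


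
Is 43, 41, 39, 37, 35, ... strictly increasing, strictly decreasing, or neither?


Differences: -2, -2, -2, -2
All differences < 0 → strictly DECREASING

Monotonically decreasing


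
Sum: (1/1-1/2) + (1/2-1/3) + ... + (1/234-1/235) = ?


Telescoping: adjacent terms cancel.
= 1/1 - 1/235
= 1 - 1/235 = 234/235

Sum = 234/235


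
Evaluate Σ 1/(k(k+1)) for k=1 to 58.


1/(k(k+1)) = 1/k - 1/(k+1) (partial fractions)
Telescoping: Σ = 1 - 1/59 = 58/59

Sum = 58/59


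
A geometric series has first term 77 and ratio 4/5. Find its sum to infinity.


S∞ = a₁/(1-r) = 77/(1 - 4/5)
= 77/(1/5)
= 385

S∞ = 385


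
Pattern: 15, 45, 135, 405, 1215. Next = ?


Pattern: geometric (r=3)
Terms: 15, 45, 135, 405, 1215
Next term = 3645

Next term = 3645


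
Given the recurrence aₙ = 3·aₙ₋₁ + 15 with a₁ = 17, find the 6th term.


Computing step by step:
a_1 = 17
a_2 = 66
a_3 = 213
a_4 = 654
a_5 = 1977
a_6 = 5946


a_6 = 5946


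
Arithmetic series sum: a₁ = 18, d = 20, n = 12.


aₙ = 18 + (12-1)×20 = 238
Sₙ = n(a₁+aₙ)/2 = 12×(18+238)/2
= 12×256/2 = 1536

S_12 = 1536


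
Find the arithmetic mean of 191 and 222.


AM = (191 + 222)/2 = 413/2 = 206.5

AM = 206.5


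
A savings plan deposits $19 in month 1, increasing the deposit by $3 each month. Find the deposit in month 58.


aₙ = a₁ + (n-1)d
= 19 + (58-1)×3
= 19 + 171
= 190

a_58 = 190


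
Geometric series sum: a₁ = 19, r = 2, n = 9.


Sₙ = 19×(2^9 - 1)/(2 - 1)
= 19×(512 - 1)/1
= 19×511/1
= 9709

S_9 = 9709


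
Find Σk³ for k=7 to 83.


Σₖ₌7^83 k³ = [83·84/2]² − [6·7/2]²
= 12152196 − 441 = 12151755

Σk³ = 12151755


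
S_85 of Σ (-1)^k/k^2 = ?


S = -1 + 1/4 - 1/9 + 1/16 - 1/25 + 1/36 - 1/49 + 1/64 ± ...
= -0.8225
(Full series converges to -π²/12 ≈ -0.8225)

S_85 = -0.8225


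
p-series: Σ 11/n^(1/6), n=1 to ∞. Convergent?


p-series test: Σ c/n^p converges if p > 1, diverges if p ≤ 1 (constant c > 0 doesn't affect convergence).
p = 1/6
1/6 ≤ 1 → DIVERGES

Diverges (p = 1/6 ≤ 1)


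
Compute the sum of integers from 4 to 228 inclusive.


Σₖ₌4^228 k = Σₖ₌₁^228 k − Σₖ₌₁^3 k
= 228·229/2 − 3·4/2
= 26106 − 6 = 26100

Σk = 26100


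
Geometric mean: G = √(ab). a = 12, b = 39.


GM = √(12×39) = √468 = 21.6333

GM = 21.6333


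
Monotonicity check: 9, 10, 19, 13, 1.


Differences: 1, 9, -6, -12
Difference at position 1 is +1 (> 0) but position 3 is -6 (< 0) — sequence both rises and falls
→ NOT monotonic

Not monotonic


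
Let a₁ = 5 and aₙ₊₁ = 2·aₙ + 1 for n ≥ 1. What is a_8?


Computing step by step:
a_1 = 5
a_2 = 11
a_3 = 23
a_4 = 47
a_5 = 95
a_6 = 191
a_7 = 383
a_8 = 767


a_8 = 767


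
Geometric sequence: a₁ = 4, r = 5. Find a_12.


aₙ = a₁·r^(n-1)
= 4×5^11
= 4×48828125
= 195312500

a_12 = 195312500


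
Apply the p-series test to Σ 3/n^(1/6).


p-series test: Σ c/n^p converges if p > 1, diverges if p ≤ 1 (constant c > 0 doesn't affect convergence).
p = 1/6
1/6 ≤ 1 → DIVERGES

Diverges (p = 1/6 ≤ 1)


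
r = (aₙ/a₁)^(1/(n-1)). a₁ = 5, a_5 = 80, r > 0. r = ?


r^(n-1) = aₙ/a₁
r^4 = 80/5 = 16
r = 16^(1/4)
= ±2; taking r > 0 gives r = 2

r = 2


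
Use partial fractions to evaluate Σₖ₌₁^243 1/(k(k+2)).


1/(k(k+2)) = (1/2)·(1/k - 1/(k+2)) (partial fractions)
Telescoping: Σ = (1/2)·(1 + 1/2 - 1/244 - 1/245) = 89181/119560

Sum = 89181/119560


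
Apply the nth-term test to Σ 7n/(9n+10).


lim(n→∞) 7n/(9n+10) = 7/9 = 7/9  (divide numerator and denominator by n)
lim aₙ = 7/9 ≠ 0 → series DIVERGES

Diverges (lim aₙ = 7/9 ≠ 0)


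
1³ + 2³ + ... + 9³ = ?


n(n+1)/2 = 9×10/2 = 45
Σk³ = 45² = 2025

Σk³ = 2025


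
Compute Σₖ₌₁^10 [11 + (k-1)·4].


aₙ = 11 + (10-1)×4 = 47
Sₙ = n(a₁+aₙ)/2 = 10×(11+47)/2
= 10×58/2 = 290

S_10 = 290


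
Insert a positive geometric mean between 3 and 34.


GM = √(3×34) = √102 = 10.0995

GM = 10.0995


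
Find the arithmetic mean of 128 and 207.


AM = (128 + 207)/2 = 335/2 = 167.5

AM = 167.5


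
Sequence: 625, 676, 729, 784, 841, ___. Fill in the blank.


Pattern: perfect squares: n²
Terms: 625, 676, 729, 784, 841
Next term = 900

Next term = 900


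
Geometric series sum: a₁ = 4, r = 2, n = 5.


Sₙ = 4×(2^5 - 1)/(2 - 1)
= 4×(32 - 1)/1
= 4×31/1
= 124

S_5 = 124


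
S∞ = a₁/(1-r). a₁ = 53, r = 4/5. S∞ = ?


S∞ = a₁/(1-r) = 53/(1 - 4/5)
= 53/(1/5)
= 265

S∞ = 265


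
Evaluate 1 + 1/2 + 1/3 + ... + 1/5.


H_5 = 1/1 + 1/2 + 1/3 + 1/4 + 1/5
= 137/60
≈ 2.2833

H_5 = 137/60 ≈ 2.2833


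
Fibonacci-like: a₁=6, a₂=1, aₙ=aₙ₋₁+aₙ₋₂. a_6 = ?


Computing iteratively: 6, 1, 7, 8, 15, 23
a_6 = 23

a_6 = 23


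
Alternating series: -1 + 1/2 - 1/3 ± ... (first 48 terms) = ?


S = -1 + 1/2 - 1/3 + 1/4 - 1/5 + 1/6 - 1/7 + 1/8 ± ...
= -0.6828
(Full series converges to -ln(2) ≈ -0.6931)

S_48 = -0.6828


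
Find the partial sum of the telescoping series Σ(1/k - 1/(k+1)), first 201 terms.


Telescoping: adjacent terms cancel.
= 1/1 - 1/202
= 1 - 1/202 = 201/202

Sum = 201/202


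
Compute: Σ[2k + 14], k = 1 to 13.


Σ(2k+14) = 2·Σk + 14·n
= 2·91 + 14·13
= 182 + 182 = 364

Σ = 364


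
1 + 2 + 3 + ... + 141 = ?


n(n+1)/2 = 141×142/2 = 20022/2 = 10011

Σk = 10011


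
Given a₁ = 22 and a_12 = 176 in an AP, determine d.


d = (aₙ - a₁)/(n-1)
= (176 - 22)/(12-1)
= 154/11 = 14

d = 14


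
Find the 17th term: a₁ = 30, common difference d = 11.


aₙ = a₁ + (n-1)d
= 30 + (17-1)×11
= 30 + 176
= 206

a_17 = 206


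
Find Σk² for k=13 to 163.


Σₖ₌13^163 k² = Σₖ₌₁^163 k² − Σₖ₌₁^12 k²
= 163·164·327/6 − 12·13·25/6
= 1456894 − 650 = 1456244

Σk² = 1456244


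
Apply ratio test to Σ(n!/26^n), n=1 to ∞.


aₙ = n!/26^n
a_{n+1}/aₙ = (n+1)!/26^(n+1) × 26^n/n!
= (n+1)/26
L = lim(n→∞) (n+1)/26 = ∞
L > 1 → series DIVERGES

Diverges (ratio test: L = ∞ > 1)


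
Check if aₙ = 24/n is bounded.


a₁ = 24, a₂ = 24/2, a₃ = 24/3, ...
0 < aₙ ≤ 24 for all n ≥ 1
Lower bound: 0, Upper bound: 24
The sequence IS bounded

Bounded (0 < aₙ ≤ 24)


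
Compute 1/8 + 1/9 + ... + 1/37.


Σₖ₌8^37 1/k = 1/8 + 1/9 + 1/10 + ... + 1/37
= 111627652111399/69388720221600
≈ 1.6087

Sum = 111627652111399/69388720221600 ≈ 1.6087


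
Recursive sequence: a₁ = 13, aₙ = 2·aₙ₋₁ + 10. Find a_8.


Computing step by step:
a_1 = 13
a_2 = 36
a_3 = 82
a_4 = 174
a_5 = 358
a_6 = 726
a_7 = 1462
a_8 = 2934


a_8 = 2934


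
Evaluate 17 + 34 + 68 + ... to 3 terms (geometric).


Sₙ = 17×(2^3 - 1)/(2 - 1)
= 17×(8 - 1)/1
= 17×7/1
= 119

S_3 = 119


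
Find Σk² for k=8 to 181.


Σₖ₌8^181 k² = Σₖ₌₁^181 k² − Σₖ₌₁^7 k²
= 181·182·363/6 − 7·8·15/6
= 1992991 − 140 = 1992851

Σk² = 1992851


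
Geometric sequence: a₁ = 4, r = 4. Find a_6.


aₙ = a₁·r^(n-1)
= 4×4^5
= 4×1024
= 4096

a_6 = 4096


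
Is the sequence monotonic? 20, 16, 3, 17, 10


Differences: -4, -13, 14, -7
Difference at position 3 is +14 (> 0) but position 1 is -4 (< 0) — sequence both rises and falls
→ NOT monotonic

Not monotonic


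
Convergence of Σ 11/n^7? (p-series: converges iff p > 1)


p-series test: Σ c/n^p converges if p > 1, diverges if p ≤ 1 (constant c > 0 doesn't affect convergence).
p = 7
7 > 1 → CONVERGES

Converges (p = 7 > 1)


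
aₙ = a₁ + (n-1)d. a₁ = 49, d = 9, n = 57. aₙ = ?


aₙ = a₁ + (n-1)d
= 49 + (57-1)×9
= 49 + 504
= 553

a_57 = 553


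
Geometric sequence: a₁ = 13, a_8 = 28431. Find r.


r^(n-1) = aₙ/a₁
r^7 = 28431/13 = 2187
r = 2187^(1/7)
= 3

r = 3


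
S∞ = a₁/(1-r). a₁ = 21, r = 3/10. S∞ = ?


S∞ = a₁/(1-r) = 21/(1 - 3/10)
= 21/(7/10)
= 30

S∞ = 30


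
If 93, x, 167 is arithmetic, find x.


AM = (93 + 167)/2 = 260/2 = 130

AM = 130


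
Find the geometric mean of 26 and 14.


GM = √(26×14) = √364 = 19.0788

GM = 19.0788


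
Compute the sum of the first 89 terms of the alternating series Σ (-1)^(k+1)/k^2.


S = 1 - 1/4 + 1/9 - 1/16 + 1/25 - 1/36 + 1/49 - 1/64 ± ...
= 0.8225
(Full series converges to +π²/12 ≈ +0.8225)

S_89 = 0.8225


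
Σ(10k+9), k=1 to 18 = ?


Σ(10k+9) = 10·Σk + 9·n
= 10·171 + 9·18
= 1710 + 162 = 1872

Σ = 1872


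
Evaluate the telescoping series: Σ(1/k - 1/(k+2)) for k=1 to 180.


Telescoping with gap 2: two head and two tail terms survive.
= (1 + 1/2) - (1/181 + 1/182)
= 3/2 - 1/181 - 1/182 = 24525/16471

Sum = 24525/16471


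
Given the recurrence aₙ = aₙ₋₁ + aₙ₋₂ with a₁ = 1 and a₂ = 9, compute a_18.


Computing iteratively: 1, 9, 10, 19, 29, 48, 77, 125, 202, 327, 529, 856, ...
a_18 = 15360

a_18 = 15360


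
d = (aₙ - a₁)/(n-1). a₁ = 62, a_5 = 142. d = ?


d = (aₙ - a₁)/(n-1)
= (142 - 62)/(5-1)
= 80/4 = 20

d = 20


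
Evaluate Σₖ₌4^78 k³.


Σₖ₌4^78 k³ = [78·79/2]² − [3·4/2]²
= 9492561 − 36 = 9492525

Σk³ = 9492525


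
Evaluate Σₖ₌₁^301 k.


n(n+1)/2 = 301×302/2 = 90902/2 = 45451

Σk = 45451


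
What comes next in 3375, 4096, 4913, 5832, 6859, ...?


Pattern: perfect cubes: n³
Terms: 3375, 4096, 4913, 5832, 6859
Next term = 8000

Next term = 8000


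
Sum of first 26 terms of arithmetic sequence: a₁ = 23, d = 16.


aₙ = 23 + (26-1)×16 = 423
Sₙ = n(a₁+aₙ)/2 = 26×(23+423)/2
= 26×446/2 = 5798

S_26 = 5798


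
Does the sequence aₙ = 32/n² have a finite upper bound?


a₁ = 32, a₂ = 32/4, a₃ = 32/9, ...
0 < aₙ ≤ 32 for all n ≥ 1
The sequence IS bounded

Bounded (0 < aₙ ≤ 32)


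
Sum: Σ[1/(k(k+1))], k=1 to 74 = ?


1/(k(k+1)) = 1/k - 1/(k+1) (partial fractions)
Telescoping: Σ = 1 - 1/75 = 74/75

Sum = 74/75


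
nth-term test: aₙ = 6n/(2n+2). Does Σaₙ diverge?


lim(n→∞) 6n/(2n+2) = 6/2 = 3  (divide numerator and denominator by n)
lim aₙ = 3 ≠ 0 → series DIVERGES

Diverges (lim aₙ = 3 ≠ 0)


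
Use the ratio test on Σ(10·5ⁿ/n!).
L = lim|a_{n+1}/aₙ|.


aₙ = 10·5^n/n!
a_{n+1}/aₙ = 5^(n+1)/(n+1)! × n!/5^n  (constant 10 cancels)
= 5/(n+1)
L = lim(n→∞) 5/(n+1) = 0
L < 1 → series CONVERGES

Converges (ratio test: L = 0 < 1)


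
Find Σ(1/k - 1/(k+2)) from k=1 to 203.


Telescoping with gap 2: two head and two tail terms survive.
= (1 + 1/2) - (1/204 + 1/205)
= 3/2 - 1/204 - 1/205 = 62321/41820

Sum = 62321/41820


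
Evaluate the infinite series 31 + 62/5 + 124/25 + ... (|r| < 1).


S∞ = a₁/(1-r) = 31/(1 - 2/5)
= 31/(3/5)
= 155/3

S∞ = 155/3


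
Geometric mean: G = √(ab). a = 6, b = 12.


GM = √(6×12) = √72 = 8.4853

GM = 8.4853


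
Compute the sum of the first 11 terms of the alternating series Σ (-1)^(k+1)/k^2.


S = 1 - 1/4 + 1/9 - 1/16 + 1/25 - 1/36 + 1/49 - 1/64 ± ...
= 0.8262
(Full series converges to +π²/12 ≈ +0.8225)

S_11 = 0.8262


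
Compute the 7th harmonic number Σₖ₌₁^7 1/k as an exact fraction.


H_7 = 1/1 + 1/2 + 1/3 + 1/4 + 1/5 + 1/6 + 1/7
= 363/140
≈ 2.5929

H_7 = 363/140 ≈ 2.5929


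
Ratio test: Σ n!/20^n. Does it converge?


aₙ = n!/20^n
a_{n+1}/aₙ = (n+1)!/20^(n+1) × 20^n/n!
= (n+1)/20
L = lim(n→∞) (n+1)/20 = ∞
L > 1 → series DIVERGES

Diverges (ratio test: L = ∞ > 1)


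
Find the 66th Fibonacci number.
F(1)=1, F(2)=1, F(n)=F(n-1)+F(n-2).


Fibonacci sequence: 1, 1, 2, 3, 5, 8, 13, 21, 34, 55, 89, ...
F(66) = 27777890035288

F(66) = 27777890035288


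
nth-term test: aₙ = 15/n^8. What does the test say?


lim(n→∞) 15/n^8 = 0
lim aₙ = 0 → nth-term test is INCONCLUSIVE
(Need other tests; this is actually a convergent p-series with p=8 > 1)

Inconclusive (lim aₙ = 0; need another test)


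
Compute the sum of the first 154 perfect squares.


n = 154
n(n+1)(2n+1)/6 = 154×155×309/6
= 7375830/6 = 1229305

Σk² = 1229305


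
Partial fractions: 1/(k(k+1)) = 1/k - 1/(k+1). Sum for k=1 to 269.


1/(k(k+1)) = 1/k - 1/(k+1) (partial fractions)
Telescoping: Σ = 1 - 1/270 = 269/270

Sum = 269/270


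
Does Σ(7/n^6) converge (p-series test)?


p-series test: Σ c/n^p converges if p > 1, diverges if p ≤ 1 (constant c > 0 doesn't affect convergence).
p = 6
6 > 1 → CONVERGES

Converges (p = 6 > 1)


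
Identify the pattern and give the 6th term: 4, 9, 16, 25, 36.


Pattern: perfect squares: n²
Terms: 4, 9, 16, 25, 36
Next term = 49

Next term = 49


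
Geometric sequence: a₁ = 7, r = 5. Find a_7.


aₙ = a₁·r^(n-1)
= 7×5^6
= 7×15625
= 109375

a_7 = 109375


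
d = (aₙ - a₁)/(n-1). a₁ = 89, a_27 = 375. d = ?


d = (aₙ - a₁)/(n-1)
= (375 - 89)/(27-1)
= 286/26 = 11

d = 11


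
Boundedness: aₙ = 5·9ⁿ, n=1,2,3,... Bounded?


aₙ = 5·9ⁿ → as n→∞, aₙ→∞ (since base 9 > 1)
No finite upper bound exists
The sequence is UNBOUNDED

Unbounded (aₙ → ∞ as n → ∞)


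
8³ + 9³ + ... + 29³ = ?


Σₖ₌8^29 k³ = [29·30/2]² − [7·8/2]²
= 189225 − 784 = 188441

Σk³ = 188441


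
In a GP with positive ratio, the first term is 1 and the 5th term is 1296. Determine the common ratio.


r^(n-1) = aₙ/a₁
r^4 = 1296/1 = 1296
r = 1296^(1/4)
= ±6; taking r > 0 gives r = 6

r = 6


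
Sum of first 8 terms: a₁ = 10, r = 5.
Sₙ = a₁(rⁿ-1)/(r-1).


Sₙ = 10×(5^8 - 1)/(5 - 1)
= 10×(390625 - 1)/4
= 10×390624/4
= 976560

S_8 = 976560


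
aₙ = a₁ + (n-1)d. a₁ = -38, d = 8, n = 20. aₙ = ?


aₙ = a₁ + (n-1)d
= -38 + (20-1)×8
= -38 + 152
= 114

a_20 = 114


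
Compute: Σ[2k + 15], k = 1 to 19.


Σ(2k+15) = 2·Σk + 15·n
= 2·190 + 15·19
= 380 + 285 = 665

Σ = 665


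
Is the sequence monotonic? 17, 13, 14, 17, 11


Differences: -4, 1, 3, -6
Difference at position 2 is +1 (> 0) but position 1 is -4 (< 0) — sequence both rises and falls
→ NOT monotonic

Not monotonic


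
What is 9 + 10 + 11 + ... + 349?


Σₖ₌9^349 k = Σₖ₌₁^349 k − Σₖ₌₁^8 k
= 349·350/2 − 8·9/2
= 61075 − 36 = 61039

Σk = 61039


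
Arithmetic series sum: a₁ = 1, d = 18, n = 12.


aₙ = 1 + (12-1)×18 = 199
Sₙ = n(a₁+aₙ)/2 = 12×(1+199)/2
= 12×200/2 = 1200

S_12 = 1200


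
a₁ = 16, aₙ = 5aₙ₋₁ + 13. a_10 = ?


Computing step by step:
a_1 = 16
a_2 = 93
a_3 = 478
a_4 = 2403
a_5 = 12028
a_6 = 60153
a_7 = 300778
a_8 = 1503903
a_9 = 7519528
a_10 = 37597653


a_10 = 37597653


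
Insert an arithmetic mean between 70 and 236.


AM = (70 + 236)/2 = 306/2 = 153

AM = 153


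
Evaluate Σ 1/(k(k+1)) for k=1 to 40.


1/(k(k+1)) = 1/k - 1/(k+1) (partial fractions)
Telescoping: Σ = 1 - 1/41 = 40/41

Sum = 40/41


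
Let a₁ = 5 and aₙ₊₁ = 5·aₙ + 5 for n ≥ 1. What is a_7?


Computing step by step:
a_1 = 5
a_2 = 30
a_3 = 155
a_4 = 780
a_5 = 3905
a_6 = 19530
a_7 = 97655


a_7 = 97655


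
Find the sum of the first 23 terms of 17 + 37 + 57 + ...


aₙ = 17 + (23-1)×20 = 457
Sₙ = n(a₁+aₙ)/2 = 23×(17+457)/2
= 23×474/2 = 5451

S_23 = 5451


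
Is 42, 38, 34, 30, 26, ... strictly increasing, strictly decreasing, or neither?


Differences: -4, -4, -4, -4
All differences < 0 → strictly DECREASING

Monotonically decreasing


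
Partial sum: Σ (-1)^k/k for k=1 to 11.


S = -1 + 1/2 - 1/3 + 1/4 - 1/5 + 1/6 - 1/7 + 1/8 ± ...
= -0.7365
(Full series converges to -ln(2) ≈ -0.6931)

S_11 = -0.7365


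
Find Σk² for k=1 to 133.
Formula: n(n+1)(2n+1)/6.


n = 133
n(n+1)(2n+1)/6 = 133×134×267/6
= 4758474/6 = 793079

Σk² = 793079


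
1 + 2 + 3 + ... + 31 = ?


n(n+1)/2 = 31×32/2 = 992/2 = 496

Σk = 496


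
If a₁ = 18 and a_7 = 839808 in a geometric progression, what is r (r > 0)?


r^(n-1) = aₙ/a₁
r^6 = 839808/18 = 46656
r = 46656^(1/6)
= ±6; taking r > 0 gives r = 6

r = 6


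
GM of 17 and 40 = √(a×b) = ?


GM = √(17×40) = √680 = 26.0768

GM = 26.0768


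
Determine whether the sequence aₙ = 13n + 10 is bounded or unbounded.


aₙ = 13n + 10 → as n→∞, aₙ→∞
No finite upper bound exists
The sequence is UNBOUNDED

Unbounded (aₙ → ∞ as n → ∞)


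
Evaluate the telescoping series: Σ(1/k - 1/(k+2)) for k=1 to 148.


Telescoping with gap 2: two head and two tail terms survive.
= (1 + 1/2) - (1/149 + 1/150)
= 3/2 - 1/149 - 1/150 = 16613/11175

Sum = 16613/11175


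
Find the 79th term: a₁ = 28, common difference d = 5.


aₙ = a₁ + (n-1)d
= 28 + (79-1)×5
= 28 + 390
= 418

a_79 = 418


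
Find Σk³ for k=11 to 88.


Σₖ₌11^88 k³ = [88·89/2]² − [10·11/2]²
= 15335056 − 3025 = 15332031

Σk³ = 15332031


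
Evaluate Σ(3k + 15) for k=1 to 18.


Σ(3k+15) = 3·Σk + 15·n
= 3·171 + 15·18
= 513 + 270 = 783

Σ = 783


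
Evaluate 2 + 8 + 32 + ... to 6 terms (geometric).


Sₙ = 2×(4^6 - 1)/(4 - 1)
= 2×(4096 - 1)/3
= 2×4095/3
= 2730

S_6 = 2730


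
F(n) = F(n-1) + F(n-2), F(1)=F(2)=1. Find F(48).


Fibonacci sequence: 1, 1, 2, 3, 5, 8, 13, 21, 34, 55, 89, ...
F(48) = 4807526976

F(48) = 4807526976


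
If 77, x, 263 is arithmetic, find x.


AM = (77 + 263)/2 = 340/2 = 170

AM = 170


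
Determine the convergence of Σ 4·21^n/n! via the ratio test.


aₙ = 4·21^n/n!
a_{n+1}/aₙ = 21^(n+1)/(n+1)! × n!/21^n  (constant 4 cancels)
= 21/(n+1)
L = lim(n→∞) 21/(n+1) = 0
L < 1 → series CONVERGES

Converges (ratio test: L = 0 < 1)


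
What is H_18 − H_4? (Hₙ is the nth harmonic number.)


Σₖ₌5^18 1/k = 1/5 + 1/6 + 1/7 + ... + 1/18
= 5765801/4084080
≈ 1.4118

Sum = 5765801/4084080 ≈ 1.4118


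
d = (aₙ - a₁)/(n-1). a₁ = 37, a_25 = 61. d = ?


d = (aₙ - a₁)/(n-1)
= (61 - 37)/(25-1)
= 24/24 = 1

d = 1


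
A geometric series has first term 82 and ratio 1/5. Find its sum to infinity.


S∞ = a₁/(1-r) = 82/(1 - 1/5)
= 82/(4/5)
= 205/2

S∞ = 205/2


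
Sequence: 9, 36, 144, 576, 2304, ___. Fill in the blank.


Pattern: geometric (r=4)
Terms: 9, 36, 144, 576, 2304
Next term = 9216

Next term = 9216


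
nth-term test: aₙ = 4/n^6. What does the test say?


lim(n→∞) 4/n^6 = 0
lim aₙ = 0 → nth-term test is INCONCLUSIVE
(Need other tests; this is actually a convergent p-series with p=6 > 1)

Inconclusive (lim aₙ = 0; need another test)


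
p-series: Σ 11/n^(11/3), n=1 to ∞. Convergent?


p-series test: Σ c/n^p converges if p > 1, diverges if p ≤ 1 (constant c > 0 doesn't affect convergence).
p = 11/3
11/3 > 1 → CONVERGES

Converges (p = 11/3 > 1)


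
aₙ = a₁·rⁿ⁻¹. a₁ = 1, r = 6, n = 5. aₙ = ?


aₙ = a₁·r^(n-1)
= 1×6^4
= 1×1296
= 1296

a_5 = 1296


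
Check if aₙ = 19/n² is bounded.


a₁ = 19, a₂ = 19/4, a₃ = 19/9, ...
0 < aₙ ≤ 19 for all n ≥ 1
The sequence IS bounded

Bounded (0 < aₙ ≤ 19)


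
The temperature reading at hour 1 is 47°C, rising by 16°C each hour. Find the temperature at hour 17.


aₙ = a₁ + (n-1)d
= 47 + (17-1)×16
= 47 + 256
= 303

a_17 = 303


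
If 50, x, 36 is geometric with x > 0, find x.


GM = √(50×36) = √1800 = 42.4264

GM = 42.4264


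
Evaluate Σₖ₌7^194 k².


Σₖ₌7^194 k² = Σₖ₌₁^194 k² − Σₖ₌₁^6 k²
= 194·195·389/6 − 6·7·13/6
= 2452645 − 91 = 2452554

Σk² = 2452554


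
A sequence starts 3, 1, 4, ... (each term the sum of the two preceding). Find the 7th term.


Computing iteratively: 3, 1, 4, 5, 9, 14, 23
a_7 = 23

a_7 = 23


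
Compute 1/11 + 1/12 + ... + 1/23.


Σₖ₌11^23 1/k = 1/11 + 1/12 + 1/13 + ... + 1/23
= 4311885041/5354228880
≈ 0.8053

Sum = 4311885041/5354228880 ≈ 0.8053


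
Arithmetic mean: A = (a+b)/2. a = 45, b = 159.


AM = (45 + 159)/2 = 204/2 = 102

AM = 102


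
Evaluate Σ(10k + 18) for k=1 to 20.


Σ(10k+18) = 10·Σk + 18·n
= 10·210 + 18·20
= 2100 + 360 = 2460

Σ = 2460


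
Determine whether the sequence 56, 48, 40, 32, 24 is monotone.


Differences: -8, -8, -8, -8
All differences < 0 → strictly DECREASING

Monotonically decreasing


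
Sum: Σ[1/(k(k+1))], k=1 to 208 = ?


1/(k(k+1)) = 1/k - 1/(k+1) (partial fractions)
Telescoping: Σ = 1 - 1/209 = 208/209

Sum = 208/209


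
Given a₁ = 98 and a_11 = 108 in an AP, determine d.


d = (aₙ - a₁)/(n-1)
= (108 - 98)/(11-1)
= 10/10 = 1

d = 1


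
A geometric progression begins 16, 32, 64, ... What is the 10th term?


aₙ = a₁·r^(n-1)
= 16×2^9
= 16×512
= 8192

a_10 = 8192


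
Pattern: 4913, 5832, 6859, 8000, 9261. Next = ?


Pattern: perfect cubes: n³
Terms: 4913, 5832, 6859, 8000, 9261
Next term = 10648

Next term = 10648


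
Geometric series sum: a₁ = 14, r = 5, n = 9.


Sₙ = 14×(5^9 - 1)/(5 - 1)
= 14×(1953125 - 1)/4
= 14×1953124/4
= 6835934

S_9 = 6835934


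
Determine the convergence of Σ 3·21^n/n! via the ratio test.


aₙ = 3·21^n/n!
a_{n+1}/aₙ = 21^(n+1)/(n+1)! × n!/21^n  (constant 3 cancels)
= 21/(n+1)
L = lim(n→∞) 21/(n+1) = 0
L < 1 → series CONVERGES

Converges (ratio test: L = 0 < 1)


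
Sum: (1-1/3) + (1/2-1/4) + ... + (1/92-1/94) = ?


Telescoping with gap 2: two head and two tail terms survive.
= (1 + 1/2) - (1/93 + 1/94)
= 3/2 - 1/93 - 1/94 = 6463/4371

Sum = 6463/4371


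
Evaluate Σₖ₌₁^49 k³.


n(n+1)/2 = 49×50/2 = 1225
Σk³ = 1225² = 1500625

Σk³ = 1500625


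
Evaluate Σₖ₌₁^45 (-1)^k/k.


S = -1 + 1/2 - 1/3 + 1/4 - 1/5 + 1/6 - 1/7 + 1/8 ± ...
= -0.7041
(Full series converges to -ln(2) ≈ -0.6931)

S_45 = -0.7041


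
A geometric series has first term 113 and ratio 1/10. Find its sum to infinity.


S∞ = a₁/(1-r) = 113/(1 - 1/10)
= 113/(9/10)
= 1130/9

S∞ = 1130/9


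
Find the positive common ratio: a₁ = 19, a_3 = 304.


r^(n-1) = aₙ/a₁
r^2 = 304/19 = 16
r = 16^(1/2)
= ±4; taking r > 0 gives r = 4

r = 4


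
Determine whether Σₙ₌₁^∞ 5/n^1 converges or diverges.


p-series test: Σ c/n^p converges if p > 1, diverges if p ≤ 1 (constant c > 0 doesn't affect convergence).
p = 1
1 ≤ 1 → DIVERGES

Diverges (p = 1 ≤ 1)


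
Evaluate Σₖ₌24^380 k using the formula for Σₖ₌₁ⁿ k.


Σₖ₌24^380 k = Σₖ₌₁^380 k − Σₖ₌₁^23 k
= 380·381/2 − 23·24/2
= 72390 − 276 = 72114

Σk = 72114


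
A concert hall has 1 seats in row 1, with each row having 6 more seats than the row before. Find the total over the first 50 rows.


aₙ = 1 + (50-1)×6 = 295
Sₙ = n(a₁+aₙ)/2 = 50×(1+295)/2
= 50×296/2 = 7400

S_50 = 7400


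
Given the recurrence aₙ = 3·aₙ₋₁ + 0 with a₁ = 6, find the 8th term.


Computing step by step:
a_1 = 6
a_2 = 18
a_3 = 54
a_4 = 162
a_5 = 486
a_6 = 1458
a_7 = 4374
a_8 = 13122


a_8 = 13122


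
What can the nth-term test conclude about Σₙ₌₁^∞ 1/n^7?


lim(n→∞) 1/n^7 = 0
lim aₙ = 0 → nth-term test is INCONCLUSIVE
(Need other tests; this is actually a convergent p-series with p=7 > 1)

Inconclusive (lim aₙ = 0; need another test)


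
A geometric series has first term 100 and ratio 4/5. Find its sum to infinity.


S∞ = a₁/(1-r) = 100/(1 - 4/5)
= 100/(1/5)
= 500

S∞ = 500


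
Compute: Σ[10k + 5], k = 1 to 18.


Σ(10k+5) = 10·Σk + 5·n
= 10·171 + 5·18
= 1710 + 90 = 1800

Σ = 1800


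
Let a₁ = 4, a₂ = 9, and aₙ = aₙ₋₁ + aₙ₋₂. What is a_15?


Computing iteratively: 4, 9, 13, 22, 35, 57, 92, 149, 241, 390, 631, 1021, ...
a_15 = 4325

a_15 = 4325


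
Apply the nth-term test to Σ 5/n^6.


lim(n→∞) 5/n^6 = 0
lim aₙ = 0 → nth-term test is INCONCLUSIVE
(Need other tests; this is actually a convergent p-series with p=6 > 1)

Inconclusive (lim aₙ = 0; need another test)


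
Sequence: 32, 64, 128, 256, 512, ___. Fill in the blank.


Pattern: powers of 2: 2ⁿ
Terms: 32, 64, 128, 256, 512
Next term = 1024

Next term = 1024


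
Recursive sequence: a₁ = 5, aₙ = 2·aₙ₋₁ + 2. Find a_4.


Computing step by step:
a_1 = 5
a_2 = 12
a_3 = 26
a_4 = 54


a_4 = 54


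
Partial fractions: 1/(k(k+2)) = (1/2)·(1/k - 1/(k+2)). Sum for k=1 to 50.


1/(k(k+2)) = (1/2)·(1/k - 1/(k+2)) (partial fractions)
Telescoping: Σ = (1/2)·(1 + 1/2 - 1/51 - 1/52) = 3875/5304

Sum = 3875/5304


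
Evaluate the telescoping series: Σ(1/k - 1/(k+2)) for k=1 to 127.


Telescoping with gap 2: two head and two tail terms survive.
= (1 + 1/2) - (1/128 + 1/129)
= 3/2 - 1/128 - 1/129 = 24511/16512

Sum = 24511/16512


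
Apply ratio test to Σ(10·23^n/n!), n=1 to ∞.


aₙ = 10·23^n/n!
a_{n+1}/aₙ = 23^(n+1)/(n+1)! × n!/23^n  (constant 10 cancels)
= 23/(n+1)
L = lim(n→∞) 23/(n+1) = 0
L < 1 → series CONVERGES

Converges (ratio test: L = 0 < 1)


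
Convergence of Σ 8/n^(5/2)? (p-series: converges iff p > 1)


p-series test: Σ c/n^p converges if p > 1, diverges if p ≤ 1 (constant c > 0 doesn't affect convergence).
p = 5/2
5/2 > 1 → CONVERGES

Converges (p = 5/2 > 1)


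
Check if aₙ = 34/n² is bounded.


a₁ = 34, a₂ = 34/4, a₃ = 34/9, ...
0 < aₙ ≤ 34 for all n ≥ 1
The sequence IS bounded

Bounded (0 < aₙ ≤ 34)


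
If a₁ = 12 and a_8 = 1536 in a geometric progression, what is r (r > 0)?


r^(n-1) = aₙ/a₁
r^7 = 1536/12 = 128
r = 128^(1/7)
= 2

r = 2


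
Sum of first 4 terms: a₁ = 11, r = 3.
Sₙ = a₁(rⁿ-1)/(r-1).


Sₙ = 11×(3^4 - 1)/(3 - 1)
= 11×(81 - 1)/2
= 11×80/2
= 440

S_4 = 440


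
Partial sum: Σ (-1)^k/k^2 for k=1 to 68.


S = -1 + 1/4 - 1/9 + 1/16 - 1/25 + 1/36 - 1/49 + 1/64 ± ...
= -0.8224
(Full series converges to -π²/12 ≈ -0.8225)

S_68 = -0.8224


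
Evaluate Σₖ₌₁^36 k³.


n(n+1)/2 = 36×37/2 = 666
Σk³ = 666² = 443556

Σk³ = 443556


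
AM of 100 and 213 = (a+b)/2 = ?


AM = (100 + 213)/2 = 313/2 = 156.5

AM = 156.5


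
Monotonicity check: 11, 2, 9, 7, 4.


Differences: -9, 7, -2, -3
Difference at position 2 is +7 (> 0) but position 1 is -9 (< 0) — sequence both rises and falls
→ NOT monotonic

Not monotonic


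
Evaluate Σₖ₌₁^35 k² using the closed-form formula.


n = 35
n(n+1)(2n+1)/6 = 35×36×71/6
= 89460/6 = 14910

Σk² = 14910


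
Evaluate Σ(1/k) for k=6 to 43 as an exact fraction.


Σₖ₌6^43 1/k = 1/6 + 1/7 + 1/8 + ... + 1/43
= 252819946339770257/122332313750680800
≈ 2.0667

Sum = 252819946339770257/122332313750680800 ≈ 2.0667


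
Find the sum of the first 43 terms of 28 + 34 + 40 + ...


aₙ = 28 + (43-1)×6 = 280
Sₙ = n(a₁+aₙ)/2 = 43×(28+280)/2
= 43×308/2 = 6622

S_43 = 6622


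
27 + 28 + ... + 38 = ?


Σₖ₌27^38 k = Σₖ₌₁^38 k − Σₖ₌₁^26 k
= 38·39/2 − 26·27/2
= 741 − 351 = 390

Σk = 390


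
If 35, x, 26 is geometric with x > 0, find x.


GM = √(35×26) = √910 = 30.1662

GM = 30.1662


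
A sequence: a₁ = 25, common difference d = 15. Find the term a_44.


aₙ = a₁ + (n-1)d
= 25 + (44-1)×15
= 25 + 645
= 670

a_44 = 670


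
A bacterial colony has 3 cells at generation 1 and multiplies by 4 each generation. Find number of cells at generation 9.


aₙ = a₁·r^(n-1)
= 3×4^8
= 3×65536
= 196608

a_9 = 196608


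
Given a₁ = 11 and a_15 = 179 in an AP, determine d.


d = (aₙ - a₁)/(n-1)
= (179 - 11)/(15-1)
= 168/14 = 12

d = 12


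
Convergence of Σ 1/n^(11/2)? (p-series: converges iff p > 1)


p-series test: Σ c/n^p converges if p > 1, diverges if p ≤ 1 (constant c > 0 doesn't affect convergence).
p = 11/2
11/2 > 1 → CONVERGES

Converges (p = 11/2 > 1)


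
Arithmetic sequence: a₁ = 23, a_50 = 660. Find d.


d = (aₙ - a₁)/(n-1)
= (660 - 23)/(50-1)
= 637/49 = 13

d = 13


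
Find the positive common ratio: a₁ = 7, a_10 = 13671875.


r^(n-1) = aₙ/a₁
r^9 = 13671875/7 = 1953125
r = 1953125^(1/9)
= 5

r = 5


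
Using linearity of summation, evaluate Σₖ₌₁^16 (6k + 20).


Σ(6k+20) = 6·Σk + 20·n
= 6·136 + 20·16
= 816 + 320 = 1136

Σ = 1136


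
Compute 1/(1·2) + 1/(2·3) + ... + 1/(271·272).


1/(k(k+1)) = 1/k - 1/(k+1) (partial fractions)
Telescoping: Σ = 1 - 1/272 = 271/272

Sum = 271/272


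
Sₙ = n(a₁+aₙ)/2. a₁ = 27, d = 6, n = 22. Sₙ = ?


aₙ = 27 + (22-1)×6 = 153
Sₙ = n(a₁+aₙ)/2 = 22×(27+153)/2
= 22×180/2 = 1980

S_22 = 1980


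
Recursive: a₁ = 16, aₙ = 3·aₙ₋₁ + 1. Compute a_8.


Computing step by step:
a_1 = 16
a_2 = 49
a_3 = 148
a_4 = 445
a_5 = 1336
a_6 = 4009
a_7 = 12028
a_8 = 36085


a_8 = 36085


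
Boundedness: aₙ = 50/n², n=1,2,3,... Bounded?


a₁ = 50, a₂ = 50/4, a₃ = 50/9, ...
0 < aₙ ≤ 50 for all n ≥ 1
The sequence IS bounded

Bounded (0 < aₙ ≤ 50)


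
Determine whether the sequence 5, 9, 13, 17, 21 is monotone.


Differences: 4, 4, 4, 4
All differences > 0 → strictly INCREASING

Monotonically increasing


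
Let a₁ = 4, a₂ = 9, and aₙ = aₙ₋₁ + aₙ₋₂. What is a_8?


Computing iteratively: 4, 9, 13, 22, 35, 57, 92, 149
a_8 = 149

a_8 = 149


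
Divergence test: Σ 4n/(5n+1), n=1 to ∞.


lim(n→∞) 4n/(5n+1) = 4/5 = 4/5  (divide numerator and denominator by n)
lim aₙ = 4/5 ≠ 0 → series DIVERGES

Diverges (lim aₙ = 4/5 ≠ 0)


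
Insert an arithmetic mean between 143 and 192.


AM = (143 + 192)/2 = 335/2 = 167.5

AM = 167.5


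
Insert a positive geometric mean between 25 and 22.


GM = √(25×22) = √550 = 23.4521

GM = 23.4521


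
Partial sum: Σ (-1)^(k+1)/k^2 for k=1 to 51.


S = 1 - 1/4 + 1/9 - 1/16 + 1/25 - 1/36 + 1/49 - 1/64 ± ...
= 0.8227
(Full series converges to +π²/12 ≈ +0.8225)

S_51 = 0.8227


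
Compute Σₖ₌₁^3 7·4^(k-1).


Sₙ = 7×(4^3 - 1)/(4 - 1)
= 7×(64 - 1)/3
= 7×63/3
= 147

S_3 = 147


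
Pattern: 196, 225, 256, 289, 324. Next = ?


Pattern: perfect squares: n²
Terms: 196, 225, 256, 289, 324
Next term = 361

Next term = 361


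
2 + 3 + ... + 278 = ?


Σₖ₌2^278 k = Σₖ₌₁^278 k − Σₖ₌₁^1 k
= 278·279/2 − 1·2/2
= 38781 − 1 = 38780

Σk = 38780


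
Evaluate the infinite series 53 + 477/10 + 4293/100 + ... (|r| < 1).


S∞ = a₁/(1-r) = 53/(1 - 9/10)
= 53/(1/10)
= 530

S∞ = 530


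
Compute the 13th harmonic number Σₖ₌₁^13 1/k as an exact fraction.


H_13 = 1/1 + 1/2 + 1/3 + ... + 1/13
= 1145993/360360
≈ 3.1801

H_13 = 1145993/360360 ≈ 3.1801


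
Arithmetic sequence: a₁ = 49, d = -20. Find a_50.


aₙ = a₁ + (n-1)d
= 49 + (50-1)×-20
= 49 - 980
= -931

a_50 = -931


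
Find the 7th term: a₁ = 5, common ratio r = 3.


aₙ = a₁·r^(n-1)
= 5×3^6
= 5×729
= 3645

a_7 = 3645


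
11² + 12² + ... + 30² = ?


Σₖ₌11^30 k² = Σₖ₌₁^30 k² − Σₖ₌₁^10 k²
= 30·31·61/6 − 10·11·21/6
= 9455 − 385 = 9070

Σk² = 9070


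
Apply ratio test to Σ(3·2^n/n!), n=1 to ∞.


aₙ = 3·2^n/n!
a_{n+1}/aₙ = 2^(n+1)/(n+1)! × n!/2^n  (constant 3 cancels)
= 2/(n+1)
L = lim(n→∞) 2/(n+1) = 0
L < 1 → series CONVERGES

Converges (ratio test: L = 0 < 1)


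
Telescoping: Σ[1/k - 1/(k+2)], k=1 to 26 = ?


Telescoping with gap 2: two head and two tail terms survive.
= (1 + 1/2) - (1/27 + 1/28)
= 3/2 - 1/27 - 1/28 = 1079/756

Sum = 1079/756


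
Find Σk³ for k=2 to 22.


Σₖ₌2^22 k³ = [22·23/2]² − [1·2/2]²
= 64009 − 1 = 64008

Σk³ = 64008


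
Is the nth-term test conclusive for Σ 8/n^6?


lim(n→∞) 8/n^6 = 0
lim aₙ = 0 → nth-term test is INCONCLUSIVE
(Need other tests; this is actually a convergent p-series with p=6 > 1)

Inconclusive (lim aₙ = 0; need another test)


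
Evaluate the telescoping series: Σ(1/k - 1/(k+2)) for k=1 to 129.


Telescoping with gap 2: two head and two tail terms survive.
= (1 + 1/2) - (1/130 + 1/131)
= 3/2 - 1/130 - 1/131 = 12642/8515

Sum = 12642/8515


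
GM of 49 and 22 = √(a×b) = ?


GM = √(49×22) = √1078 = 32.8329

GM = 32.8329


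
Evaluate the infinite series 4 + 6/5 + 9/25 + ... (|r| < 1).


S∞ = a₁/(1-r) = 4/(1 - 3/10)
= 4/(7/10)
= 40/7

S∞ = 40/7


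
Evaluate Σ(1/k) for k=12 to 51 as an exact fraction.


Σₖ₌12^51 1/k = 1/12 + 1/13 + 1/14 + ... + 1/51
= 4645268866599554270339/3099044504245996706400
≈ 1.4989

Sum = 4645268866599554270339/3099044504245996706400 ≈ 1.4989


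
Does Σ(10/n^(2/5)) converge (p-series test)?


p-series test: Σ c/n^p converges if p > 1, diverges if p ≤ 1 (constant c > 0 doesn't affect convergence).
p = 2/5
2/5 ≤ 1 → DIVERGES

Diverges (p = 2/5 ≤ 1)


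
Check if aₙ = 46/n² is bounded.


a₁ = 46, a₂ = 46/4, a₃ = 46/9, ...
0 < aₙ ≤ 46 for all n ≥ 1
The sequence IS bounded

Bounded (0 < aₙ ≤ 46)


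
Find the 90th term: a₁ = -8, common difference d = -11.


aₙ = a₁ + (n-1)d
= -8 + (90-1)×-11
= -8 - 979
= -987

a_90 = -987


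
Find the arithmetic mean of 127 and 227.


AM = (127 + 227)/2 = 354/2 = 177

AM = 177


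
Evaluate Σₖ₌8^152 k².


Σₖ₌8^152 k² = Σₖ₌₁^152 k² − Σₖ₌₁^7 k²
= 152·153·305/6 − 7·8·15/6
= 1182180 − 140 = 1182040

Σk² = 1182040


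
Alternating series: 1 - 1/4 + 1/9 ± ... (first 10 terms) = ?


S = 1 - 1/4 + 1/9 - 1/16 + 1/25 - 1/36 + 1/49 - 1/64 ± ...
= 0.818
(Full series converges to +π²/12 ≈ +0.8225)

S_10 = 0.818


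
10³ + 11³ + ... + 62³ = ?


Σₖ₌10^62 k³ = [62·63/2]² − [9·10/2]²
= 3814209 − 2025 = 3812184

Σk³ = 3812184


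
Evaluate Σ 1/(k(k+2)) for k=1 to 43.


1/(k(k+2)) = (1/2)·(1/k - 1/(k+2)) (partial fractions)
Telescoping: Σ = (1/2)·(1 + 1/2 - 1/44 - 1/45) = 2881/3960

Sum = 2881/3960


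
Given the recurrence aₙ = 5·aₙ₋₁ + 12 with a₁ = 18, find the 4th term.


Computing step by step:
a_1 = 18
a_2 = 102
a_3 = 522
a_4 = 2622


a_4 = 2622


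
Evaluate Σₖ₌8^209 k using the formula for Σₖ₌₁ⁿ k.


Σₖ₌8^209 k = Σₖ₌₁^209 k − Σₖ₌₁^7 k
= 209·210/2 − 7·8/2
= 21945 − 28 = 21917

Σk = 21917


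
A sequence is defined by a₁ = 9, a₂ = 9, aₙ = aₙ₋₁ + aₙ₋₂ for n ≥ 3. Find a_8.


Computing iteratively: 9, 9, 18, 27, 45, 72, 117, 189
a_8 = 189

a_8 = 189


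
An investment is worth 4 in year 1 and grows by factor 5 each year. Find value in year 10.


aₙ = a₁·r^(n-1)
= 4×5^9
= 4×1953125
= 7812500

a_10 = 7812500


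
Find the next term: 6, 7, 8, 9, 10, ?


Pattern: arithmetic (d=1)
Terms: 6, 7, 8, 9, 10
Next term = 11

Next term = 11


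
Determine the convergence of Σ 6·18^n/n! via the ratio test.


aₙ = 6·18^n/n!
a_{n+1}/aₙ = 18^(n+1)/(n+1)! × n!/18^n  (constant 6 cancels)
= 18/(n+1)
L = lim(n→∞) 18/(n+1) = 0
L < 1 → series CONVERGES

Converges (ratio test: L = 0 < 1)


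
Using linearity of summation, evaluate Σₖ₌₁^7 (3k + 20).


Σ(3k+20) = 3·Σk + 20·n
= 3·28 + 20·7
= 84 + 140 = 224

Σ = 224


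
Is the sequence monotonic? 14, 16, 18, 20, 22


Differences: 2, 2, 2, 2
All differences > 0 → strictly INCREASING

Monotonically increasing


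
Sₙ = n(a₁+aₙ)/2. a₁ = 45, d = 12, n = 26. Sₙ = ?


aₙ = 45 + (26-1)×12 = 345
Sₙ = n(a₁+aₙ)/2 = 26×(45+345)/2
= 26×390/2 = 5070

S_26 = 5070


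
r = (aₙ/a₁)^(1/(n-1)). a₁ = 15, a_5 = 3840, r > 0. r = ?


r^(n-1) = aₙ/a₁
r^4 = 3840/15 = 256
r = 256^(1/4)
= ±4; taking r > 0 gives r = 4

r = 4


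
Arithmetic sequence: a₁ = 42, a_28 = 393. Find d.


d = (aₙ - a₁)/(n-1)
= (393 - 42)/(28-1)
= 351/27 = 13

d = 13


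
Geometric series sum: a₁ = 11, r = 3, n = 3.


Sₙ = 11×(3^3 - 1)/(3 - 1)
= 11×(27 - 1)/2
= 11×26/2
= 143

S_3 = 143


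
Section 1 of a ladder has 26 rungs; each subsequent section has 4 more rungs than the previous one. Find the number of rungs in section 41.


aₙ = a₁ + (n-1)d
= 26 + (41-1)×4
= 26 + 160
= 186

a_41 = 186


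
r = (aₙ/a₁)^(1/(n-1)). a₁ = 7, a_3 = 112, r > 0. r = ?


r^(n-1) = aₙ/a₁
r^2 = 112/7 = 16
r = 16^(1/2)
= ±4; taking r > 0 gives r = 4

r = 4


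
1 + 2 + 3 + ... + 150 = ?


n(n+1)/2 = 150×151/2 = 22650/2 = 11325

Σk = 11325


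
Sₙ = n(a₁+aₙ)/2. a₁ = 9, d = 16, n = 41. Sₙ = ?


aₙ = 9 + (41-1)×16 = 649
Sₙ = n(a₁+aₙ)/2 = 41×(9+649)/2
= 41×658/2 = 13489

S_41 = 13489


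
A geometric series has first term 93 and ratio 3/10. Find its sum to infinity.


S∞ = a₁/(1-r) = 93/(1 - 3/10)
= 93/(7/10)
= 930/7

S∞ = 930/7


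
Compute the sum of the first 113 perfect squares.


n = 113
n(n+1)(2n+1)/6 = 113×114×227/6
= 2924214/6 = 487369

Σk² = 487369


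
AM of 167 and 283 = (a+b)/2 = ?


AM = (167 + 283)/2 = 450/2 = 225

AM = 225


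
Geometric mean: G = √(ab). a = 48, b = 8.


GM = √(48×8) = √384 = 19.5959

GM = 19.5959


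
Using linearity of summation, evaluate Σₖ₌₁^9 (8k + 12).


Σ(8k+12) = 8·Σk + 12·n
= 8·45 + 12·9
= 360 + 108 = 468

Σ = 468


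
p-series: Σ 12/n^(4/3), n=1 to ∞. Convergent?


p-series test: Σ c/n^p converges if p > 1, diverges if p ≤ 1 (constant c > 0 doesn't affect convergence).
p = 4/3
4/3 > 1 → CONVERGES

Converges (p = 4/3 > 1)
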